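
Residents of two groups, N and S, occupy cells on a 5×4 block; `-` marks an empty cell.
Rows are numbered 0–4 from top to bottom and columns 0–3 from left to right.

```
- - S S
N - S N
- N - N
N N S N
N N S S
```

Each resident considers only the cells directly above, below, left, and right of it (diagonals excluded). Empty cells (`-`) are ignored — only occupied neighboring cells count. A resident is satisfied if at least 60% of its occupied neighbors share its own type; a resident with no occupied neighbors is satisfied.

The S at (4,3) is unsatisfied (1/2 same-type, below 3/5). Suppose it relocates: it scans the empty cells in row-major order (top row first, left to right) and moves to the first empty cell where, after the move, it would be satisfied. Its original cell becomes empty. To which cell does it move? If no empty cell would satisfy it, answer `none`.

(0,1)

Vacating (4,3). Empty cells in order:
  (0,0): 0/1 same-type → still unsatisfied.
  (0,1): 1/1 same-type → satisfied — stop here.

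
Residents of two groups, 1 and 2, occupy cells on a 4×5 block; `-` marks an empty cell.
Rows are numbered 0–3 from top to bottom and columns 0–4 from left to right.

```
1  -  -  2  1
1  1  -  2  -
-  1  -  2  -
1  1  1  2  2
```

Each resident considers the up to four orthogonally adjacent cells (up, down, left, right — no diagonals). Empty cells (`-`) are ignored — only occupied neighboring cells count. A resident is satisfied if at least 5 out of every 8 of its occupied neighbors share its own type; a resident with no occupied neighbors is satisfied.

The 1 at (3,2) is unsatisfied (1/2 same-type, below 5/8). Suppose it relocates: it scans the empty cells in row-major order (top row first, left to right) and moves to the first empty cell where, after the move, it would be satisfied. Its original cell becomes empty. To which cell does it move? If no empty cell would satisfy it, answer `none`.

Vacating (3,2). Empty cells in order:
  (0,1): 2/2 same-type → satisfied — stop here.

(0,1)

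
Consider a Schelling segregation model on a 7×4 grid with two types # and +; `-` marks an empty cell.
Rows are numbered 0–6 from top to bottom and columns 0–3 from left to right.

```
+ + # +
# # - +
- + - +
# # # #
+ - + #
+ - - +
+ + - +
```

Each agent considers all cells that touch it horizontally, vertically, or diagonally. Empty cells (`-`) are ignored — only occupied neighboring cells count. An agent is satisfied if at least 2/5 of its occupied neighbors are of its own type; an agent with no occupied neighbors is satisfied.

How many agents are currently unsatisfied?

9

(0,0)+ 1/3 not
(0,1)+ 1/4 not
(0,2)# 1/4 not
(0,3)+ 1/2 satisfied
(1,0)# 1/4 not
(1,1)# 2/5 satisfied
(1,3)+ 2/3 satisfied
(2,1)+ 0/5 not
(2,3)+ 1/3 not
(3,0)# 1/3 not
(3,1)# 2/5 satisfied
(3,2)# 3/6 satisfied
(3,3)# 2/4 satisfied
(4,0)+ 1/3 not
(4,2)+ 1/5 not
(4,3)# 2/4 satisfied
(5,0)+ 3/3 satisfied
(5,3)+ 2/3 satisfied
(6,0)+ 2/2 satisfied
(6,1)+ 2/2 satisfied
(6,3)+ 1/1 satisfied
Unsatisfied: (0,0), (0,1), (0,2), (1,0), (2,1), (2,3), (3,0), (4,0), (4,2) — 9 in total.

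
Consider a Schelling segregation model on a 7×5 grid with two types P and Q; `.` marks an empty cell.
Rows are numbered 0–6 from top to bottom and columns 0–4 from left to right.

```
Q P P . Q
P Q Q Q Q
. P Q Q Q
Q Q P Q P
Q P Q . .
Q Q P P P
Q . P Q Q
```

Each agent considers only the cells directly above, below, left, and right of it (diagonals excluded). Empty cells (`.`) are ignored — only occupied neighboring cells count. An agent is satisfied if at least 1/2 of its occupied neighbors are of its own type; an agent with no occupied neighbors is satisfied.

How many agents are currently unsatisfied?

13

Row 0: (0,0)Q 0/2 ✗ · (0,1)P 1/3 ✗ · (0,2)P 1/2 ✓ · (0,4)Q 1/1 ✓
Row 1: (1,0)P 0/2 ✗ · (1,1)Q 1/4 ✗ · (1,2)Q 3/4 ✓ · (1,3)Q 3/3 ✓ · (1,4)Q 3/3 ✓
Row 2: (2,1)P 0/3 ✗ · (2,2)Q 2/4 ✓ · (2,3)Q 4/4 ✓ · (2,4)Q 2/3 ✓
Row 3: (3,0)Q 2/2 ✓ · (3,1)Q 1/4 ✗ · (3,2)P 0/4 ✗ · (3,3)Q 1/3 ✗ · (3,4)P 0/2 ✗
Row 4: (4,0)Q 2/3 ✓ · (4,1)P 0/4 ✗ · (4,2)Q 0/3 ✗
Row 5: (5,0)Q 3/3 ✓ · (5,1)Q 1/3 ✗ · (5,2)P 2/4 ✓ · (5,3)P 2/3 ✓ · (5,4)P 1/2 ✓
Row 6: (6,0)Q 1/1 ✓ · (6,2)P 1/2 ✓ · (6,3)Q 1/3 ✗ · (6,4)Q 1/2 ✓
Unsatisfied: (0,0), (0,1), (1,0), (1,1), (2,1), (3,1), (3,2), (3,3), (3,4), (4,1), (4,2), (5,1), (6,3) — 13 in total.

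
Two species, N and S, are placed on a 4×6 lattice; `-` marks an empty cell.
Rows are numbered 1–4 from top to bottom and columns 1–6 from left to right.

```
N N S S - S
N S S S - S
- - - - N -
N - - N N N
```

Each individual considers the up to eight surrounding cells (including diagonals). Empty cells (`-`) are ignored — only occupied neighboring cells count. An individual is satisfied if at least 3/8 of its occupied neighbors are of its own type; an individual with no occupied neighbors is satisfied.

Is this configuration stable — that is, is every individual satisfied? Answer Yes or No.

Yes

Row 1: (1,1)N 2/3 ok · (1,2)N 2/5 ok · (1,3)S 4/5 ok · (1,4)S 3/3 ok · (1,6)S 1/1 ok
Row 2: (2,1)N 2/3 ok · (2,2)S 2/5 ok · (2,3)S 4/5 ok · (2,4)S 3/4 ok · (2,6)S 1/2 ok
Row 3: (3,5)N 3/5 ok
Row 4: (4,1)N 0/0 ok · (4,4)N 2/2 ok · (4,5)N 3/3 ok · (4,6)N 2/2 ok
All meet the threshold, so the configuration is stable.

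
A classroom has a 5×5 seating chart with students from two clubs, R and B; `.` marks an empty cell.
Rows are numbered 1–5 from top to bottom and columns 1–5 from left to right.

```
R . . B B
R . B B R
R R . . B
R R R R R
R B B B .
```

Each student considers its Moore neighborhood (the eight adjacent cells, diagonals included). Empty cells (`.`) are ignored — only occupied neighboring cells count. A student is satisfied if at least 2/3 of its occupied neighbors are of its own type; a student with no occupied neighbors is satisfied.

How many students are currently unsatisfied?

Row 1: (1,1)R 1/1 satisfied · (1,4)B 3/4 satisfied · (1,5)B 2/3 satisfied
Row 2: (2,1)R 3/3 satisfied · (2,3)B 2/3 satisfied · (2,4)B 4/5 satisfied · (2,5)R 0/4 not
Row 3: (3,1)R 4/4 satisfied · (3,2)R 5/6 satisfied · (3,5)B 1/4 not
Row 4: (4,1)R 4/5 satisfied · (4,2)R 5/7 satisfied · (4,3)R 3/6 not · (4,4)R 2/5 not · (4,5)R 1/3 not
Row 5: (5,1)R 2/3 satisfied · (5,2)B 1/5 not · (5,3)B 2/5 not · (5,4)B 1/4 not
Unsatisfied: (2,5), (3,5), (4,3), (4,4), (4,5), (5,2), (5,3), (5,4) — 8 in total.

8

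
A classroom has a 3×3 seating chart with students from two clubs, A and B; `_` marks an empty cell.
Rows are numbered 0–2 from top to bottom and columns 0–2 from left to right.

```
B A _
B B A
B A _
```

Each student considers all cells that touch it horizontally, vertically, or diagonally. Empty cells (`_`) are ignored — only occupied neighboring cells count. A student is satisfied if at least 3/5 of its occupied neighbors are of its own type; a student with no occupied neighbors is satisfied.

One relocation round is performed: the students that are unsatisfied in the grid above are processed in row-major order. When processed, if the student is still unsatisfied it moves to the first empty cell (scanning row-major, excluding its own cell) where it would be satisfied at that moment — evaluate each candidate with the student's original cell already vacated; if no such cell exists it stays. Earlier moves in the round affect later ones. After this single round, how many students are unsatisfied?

Initially unsatisfied (in order): (0,1), (1,1), (2,1).
  (0,1) → (2,2).
  (1,1) → (0,1).
  (2,1): no empty cell satisfies it; stays.
Resulting grid:
B B _
B _ A
B A A
Unsatisfied now: (2,0), (2,1).

2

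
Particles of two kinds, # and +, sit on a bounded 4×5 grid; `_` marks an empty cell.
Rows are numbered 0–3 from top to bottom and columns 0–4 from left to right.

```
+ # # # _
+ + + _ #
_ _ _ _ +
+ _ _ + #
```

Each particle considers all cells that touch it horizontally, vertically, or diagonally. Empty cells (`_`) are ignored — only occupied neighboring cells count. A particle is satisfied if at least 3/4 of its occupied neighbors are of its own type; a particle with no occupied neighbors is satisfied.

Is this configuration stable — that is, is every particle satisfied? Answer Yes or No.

Row 0: (0,0)+ 2/3 unhappy · (0,1)# 1/5 unhappy · (0,2)# 2/4 unhappy · (0,3)# 2/3 unhappy
Row 1: (1,0)+ 2/3 unhappy · (1,1)+ 3/5 unhappy · (1,2)+ 1/4 unhappy · (1,4)# 1/2 unhappy
Row 2: (2,4)+ 1/3 unhappy
Row 3: (3,0)+ 0/0 ok · (3,3)+ 1/2 unhappy · (3,4)# 0/2 unhappy
For instance (0,0) has only 2/3 same-type neighbors, below 3/4.

No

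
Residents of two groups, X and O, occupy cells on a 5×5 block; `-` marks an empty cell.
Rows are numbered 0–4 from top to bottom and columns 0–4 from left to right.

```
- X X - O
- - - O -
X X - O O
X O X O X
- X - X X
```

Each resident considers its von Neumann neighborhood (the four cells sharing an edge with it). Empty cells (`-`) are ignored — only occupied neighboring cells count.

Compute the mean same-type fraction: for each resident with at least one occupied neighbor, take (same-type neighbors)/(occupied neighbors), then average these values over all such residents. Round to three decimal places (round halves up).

Row 0: (0,1)X 1/1 · (0,2)X 1/1 · (0,4)O — no occupied neighbors
Row 1: (1,3)O 1/1
Row 2: (2,0)X 2/2 · (2,1)X 1/2 · (2,3)O 3/3 · (2,4)O 1/2
Row 3: (3,0)X 1/2 · (3,1)O 0/4 · (3,2)X 0/2 · (3,3)O 1/4 · (3,4)X 1/3
Row 4: (4,1)X 0/1 · (4,3)X 1/2 · (4,4)X 2/2
Sum over 15 residents: 1/1 + 1/1 + 1/1 + 2/2 + 1/2 + 3/3 + 1/2 + 1/2 + 0/4 + 0/2 + 1/4 + 1/3 + 0/1 + 1/2 + 2/2 = 103/12; mean = 103/12 ÷ 15 = 103/180 = 0.572222… → 0.572.

0.572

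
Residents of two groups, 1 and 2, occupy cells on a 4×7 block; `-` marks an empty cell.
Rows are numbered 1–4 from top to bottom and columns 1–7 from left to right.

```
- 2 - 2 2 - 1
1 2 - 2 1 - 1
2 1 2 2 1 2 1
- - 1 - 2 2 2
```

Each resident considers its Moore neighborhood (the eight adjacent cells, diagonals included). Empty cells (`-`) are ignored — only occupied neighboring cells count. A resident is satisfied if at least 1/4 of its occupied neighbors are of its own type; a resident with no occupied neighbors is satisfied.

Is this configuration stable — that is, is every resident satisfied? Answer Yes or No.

No

Row 1: (1,2)2 1/2 ✓ · (1,4)2 2/3 ✓ · (1,5)2 2/3 ✓ · (1,7)1 1/1 ✓
Row 2: (2,1)1 1/4 ✓ · (2,2)2 3/5 ✓ · (2,4)2 4/6 ✓ · (2,5)1 1/6 ✗ · (2,7)1 2/3 ✓
Row 3: (3,1)2 1/3 ✓ · (3,2)1 2/5 ✓ · (3,3)2 3/5 ✓ · (3,4)2 3/6 ✓ · (3,5)1 1/6 ✗ · (3,6)2 3/7 ✓ · (3,7)1 1/4 ✓
Row 4: (4,3)1 1/3 ✓ · (4,5)2 3/4 ✓ · (4,6)2 3/5 ✓ · (4,7)2 2/3 ✓
For instance (2,5) has only 1/6 same-type neighbors, below 1/4.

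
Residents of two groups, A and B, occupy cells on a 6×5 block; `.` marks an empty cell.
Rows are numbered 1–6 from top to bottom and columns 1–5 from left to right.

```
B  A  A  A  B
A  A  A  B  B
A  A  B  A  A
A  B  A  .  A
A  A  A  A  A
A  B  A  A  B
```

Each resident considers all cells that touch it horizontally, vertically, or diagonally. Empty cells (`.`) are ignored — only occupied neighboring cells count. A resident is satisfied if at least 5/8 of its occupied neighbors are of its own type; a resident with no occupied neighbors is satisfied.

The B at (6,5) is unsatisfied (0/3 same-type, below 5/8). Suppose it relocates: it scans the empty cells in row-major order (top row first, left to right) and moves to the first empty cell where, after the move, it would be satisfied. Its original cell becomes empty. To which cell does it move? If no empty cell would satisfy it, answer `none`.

none

Vacating (6,5). Empty cells in order:
  (4,4): 1/8 same-type → still unsatisfied.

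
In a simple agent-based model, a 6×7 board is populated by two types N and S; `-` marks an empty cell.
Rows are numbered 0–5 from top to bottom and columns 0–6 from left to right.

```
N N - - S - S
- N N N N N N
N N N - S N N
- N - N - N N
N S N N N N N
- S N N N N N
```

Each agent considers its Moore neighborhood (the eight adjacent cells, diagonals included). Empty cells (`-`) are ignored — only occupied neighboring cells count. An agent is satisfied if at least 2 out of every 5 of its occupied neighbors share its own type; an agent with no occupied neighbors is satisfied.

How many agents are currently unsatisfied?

6

(0,0)N 2/2 ok
(0,1)N 3/3 ok
(0,4)S 0/3 unhappy
(0,6)S 0/2 unhappy
(1,1)N 6/6 ok
(1,2)N 5/5 ok
(1,3)N 3/5 ok
(1,4)N 3/5 ok
(1,5)N 4/7 ok
(1,6)N 3/4 ok
(2,0)N 3/3 ok
(2,1)N 5/5 ok
(2,2)N 6/6 ok
(2,4)S 0/6 unhappy
(2,5)N 6/7 ok
(2,6)N 5/5 ok
(3,1)N 5/6 ok
(3,3)N 4/5 ok
(3,5)N 6/7 ok
(3,6)N 5/5 ok
(4,0)N 1/3 unhappy
(4,1)S 1/5 unhappy
(4,2)N 5/7 ok
(4,3)N 6/6 ok
(4,4)N 7/7 ok
(4,5)N 7/7 ok
(4,6)N 5/5 ok
(5,1)S 1/4 unhappy
(5,2)N 3/5 ok
(5,3)N 5/5 ok
(5,4)N 5/5 ok
(5,5)N 5/5 ok
(5,6)N 3/3 ok
Unsatisfied: (0,4), (0,6), (2,4), (4,0), (4,1), (5,1) — 6 in total.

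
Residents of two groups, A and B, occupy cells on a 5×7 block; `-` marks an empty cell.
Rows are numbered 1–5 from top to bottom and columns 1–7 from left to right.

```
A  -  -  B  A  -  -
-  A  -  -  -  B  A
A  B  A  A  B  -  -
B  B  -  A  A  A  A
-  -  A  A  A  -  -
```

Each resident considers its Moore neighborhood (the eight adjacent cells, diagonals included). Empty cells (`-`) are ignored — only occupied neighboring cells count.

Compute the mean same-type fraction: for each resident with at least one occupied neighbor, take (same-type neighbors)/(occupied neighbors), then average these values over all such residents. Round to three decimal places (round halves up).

0.573

Row 1: (1,1)A 1/1 · (1,4)B 0/1 · (1,5)A 0/2
Row 2: (2,2)A 3/4 · (2,6)B 1/3 · (2,7)A 0/1
Row 3: (3,1)A 1/4 · (3,2)B 2/5 · (3,3)A 3/5 · (3,4)A 3/4 · (3,5)B 1/5
Row 4: (4,1)B 2/3 · (4,2)B 2/5 · (4,4)A 6/7 · (4,5)A 5/6 · (4,6)A 3/4 · (4,7)A 1/1
Row 5: (5,3)A 2/3 · (5,4)A 4/4 · (5,5)A 4/4
Sum over 20 residents: 1/1 + 0/1 + 0/2 + 3/4 + 1/3 + 0/1 + 1/4 + 2/5 + 3/5 + 3/4 + 1/5 + 2/3 + 2/5 + 6/7 + 5/6 + 3/4 + 1/1 + 2/3 + 4/4 + 4/4 = 401/35; mean = 401/35 ÷ 20 = 401/700 = 0.572857… → 0.573.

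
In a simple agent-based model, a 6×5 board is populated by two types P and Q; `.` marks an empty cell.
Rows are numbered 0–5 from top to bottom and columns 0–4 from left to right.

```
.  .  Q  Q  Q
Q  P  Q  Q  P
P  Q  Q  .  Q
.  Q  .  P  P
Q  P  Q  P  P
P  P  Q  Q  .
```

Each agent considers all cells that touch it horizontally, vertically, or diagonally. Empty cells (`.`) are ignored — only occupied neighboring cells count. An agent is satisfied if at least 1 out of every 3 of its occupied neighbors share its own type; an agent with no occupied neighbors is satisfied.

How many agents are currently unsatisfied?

5

Row 0: (0,2)Q 3/4 ✓ · (0,3)Q 4/5 ✓ · (0,4)Q 2/3 ✓
Row 1: (1,0)Q 1/3 ✓ · (1,1)P 1/6 ✗ · (1,2)Q 5/6 ✓ · (1,3)Q 6/7 ✓ · (1,4)P 0/4 ✗
Row 2: (2,0)P 1/4 ✗ · (2,1)Q 4/6 ✓ · (2,2)Q 4/6 ✓ · (2,4)Q 1/4 ✗
Row 3: (3,1)Q 4/6 ✓ · (3,3)P 3/6 ✓ · (3,4)P 3/4 ✓
Row 4: (4,0)Q 1/4 ✗ · (4,1)P 2/6 ✓ · (4,2)Q 3/7 ✓ · (4,3)P 3/6 ✓ · (4,4)P 3/4 ✓
Row 5: (5,0)P 2/3 ✓ · (5,1)P 2/5 ✓ · (5,2)Q 2/5 ✓ · (5,3)Q 2/4 ✓
Unsatisfied: (1,1), (1,4), (2,0), (2,4), (4,0) — 5 in total.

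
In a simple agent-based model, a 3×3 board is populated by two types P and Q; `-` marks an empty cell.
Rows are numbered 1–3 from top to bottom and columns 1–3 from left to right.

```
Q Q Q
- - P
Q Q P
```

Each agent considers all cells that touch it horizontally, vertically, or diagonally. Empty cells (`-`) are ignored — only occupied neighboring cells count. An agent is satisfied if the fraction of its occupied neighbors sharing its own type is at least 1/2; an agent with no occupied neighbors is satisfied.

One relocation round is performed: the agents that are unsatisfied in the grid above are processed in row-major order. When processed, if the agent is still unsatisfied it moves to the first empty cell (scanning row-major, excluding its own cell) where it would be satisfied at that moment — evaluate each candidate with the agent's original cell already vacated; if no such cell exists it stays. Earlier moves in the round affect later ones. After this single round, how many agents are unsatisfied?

Initially unsatisfied (in order): (2,3), (3,2).
  (2,3): no empty cell satisfies it; stays.
  (3,2) → (2,1).
Resulting grid:
Q Q Q
Q - P
Q - P
Unsatisfied now: (2,3).

1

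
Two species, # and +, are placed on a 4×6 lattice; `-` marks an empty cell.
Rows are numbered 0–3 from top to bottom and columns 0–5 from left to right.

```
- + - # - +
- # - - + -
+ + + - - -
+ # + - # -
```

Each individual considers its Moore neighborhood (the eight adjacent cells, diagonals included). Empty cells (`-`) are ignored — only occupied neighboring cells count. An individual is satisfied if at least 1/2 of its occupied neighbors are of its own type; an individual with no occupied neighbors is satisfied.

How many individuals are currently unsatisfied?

4

Row 0: (0,1)+ 0/1 ✗ · (0,3)# 0/1 ✗ · (0,5)+ 1/1 ✓
Row 1: (1,1)# 0/4 ✗ · (1,4)+ 1/2 ✓
Row 2: (2,0)+ 2/4 ✓ · (2,1)+ 4/6 ✓ · (2,2)+ 2/4 ✓
Row 3: (3,0)+ 2/3 ✓ · (3,1)# 0/5 ✗ · (3,2)+ 2/3 ✓ · (3,4)# 0/0 ✓
Unsatisfied: (0,1), (0,3), (1,1), (3,1) — 4 in total.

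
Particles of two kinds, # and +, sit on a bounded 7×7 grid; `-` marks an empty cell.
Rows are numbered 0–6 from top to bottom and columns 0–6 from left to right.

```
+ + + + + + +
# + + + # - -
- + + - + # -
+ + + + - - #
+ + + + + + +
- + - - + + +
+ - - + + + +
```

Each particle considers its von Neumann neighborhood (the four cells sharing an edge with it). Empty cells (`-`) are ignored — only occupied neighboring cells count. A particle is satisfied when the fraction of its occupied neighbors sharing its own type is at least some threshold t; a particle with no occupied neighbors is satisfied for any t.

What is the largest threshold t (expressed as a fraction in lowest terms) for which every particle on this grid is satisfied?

Row 0: (0,0)+ 1/2 · (0,1)+ 3/3 · (0,2)+ 3/3 · (0,3)+ 3/3 · (0,4)+ 2/3 · (0,5)+ 2/2 · (0,6)+ 1/1
Row 1: (1,0)# 0/2 · (1,1)+ 3/4 · (1,2)+ 4/4 · (1,3)+ 2/3 · (1,4)# 0/3
Row 2: (2,1)+ 3/3 · (2,2)+ 3/3 · (2,4)+ 0/2 · (2,5)# 0/1
Row 3: (3,0)+ 2/2 · (3,1)+ 4/4 · (3,2)+ 4/4 · (3,3)+ 2/2 · (3,6)# 0/1
Row 4: (4,0)+ 2/2 · (4,1)+ 4/4 · (4,2)+ 3/3 · (4,3)+ 3/3 · (4,4)+ 3/3 · (4,5)+ 3/3 · (4,6)+ 2/3
Row 5: (5,1)+ 1/1 · (5,4)+ 3/3 · (5,5)+ 4/4 · (5,6)+ 3/3
Row 6: (6,0)+ — no occupied neighbors · (6,3)+ 1/1 · (6,4)+ 3/3 · (6,5)+ 3/3 · (6,6)+ 2/2
The smallest same-type fraction is 0/2 at (1,0), which reduces to 0/1. Any threshold above that leaves this particle unsatisfied.

0/1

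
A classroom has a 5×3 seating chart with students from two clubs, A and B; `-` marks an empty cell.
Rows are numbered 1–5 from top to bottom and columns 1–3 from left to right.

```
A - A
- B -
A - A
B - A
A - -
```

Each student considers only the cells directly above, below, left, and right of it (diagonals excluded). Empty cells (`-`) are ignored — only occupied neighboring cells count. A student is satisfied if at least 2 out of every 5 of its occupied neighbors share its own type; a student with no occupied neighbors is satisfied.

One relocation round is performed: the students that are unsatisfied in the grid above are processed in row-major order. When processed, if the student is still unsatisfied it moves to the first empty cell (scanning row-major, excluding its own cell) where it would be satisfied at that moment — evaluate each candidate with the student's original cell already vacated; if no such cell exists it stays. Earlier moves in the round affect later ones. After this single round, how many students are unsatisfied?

Initially unsatisfied (in order): (3,1), (4,1), (5,1).
  (3,1) → (1,2).
  (4,1) → (2,1).
  (5,1): now satisfied by earlier moves; stays.
Resulting grid:
A A A
B B -
- - A
- - A
A - -
All satisfied now.

0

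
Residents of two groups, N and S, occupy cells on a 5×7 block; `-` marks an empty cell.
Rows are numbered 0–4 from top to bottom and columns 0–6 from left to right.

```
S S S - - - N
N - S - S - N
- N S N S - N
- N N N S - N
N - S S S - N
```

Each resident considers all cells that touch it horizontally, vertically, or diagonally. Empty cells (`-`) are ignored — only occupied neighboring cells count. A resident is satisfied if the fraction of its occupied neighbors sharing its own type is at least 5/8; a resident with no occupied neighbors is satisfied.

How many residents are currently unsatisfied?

Row 0: (0,0)S 1/2 unhappy · (0,1)S 3/4 ok · (0,2)S 2/2 ok · (0,6)N 1/1 ok
Row 1: (1,0)N 1/3 unhappy · (1,2)S 3/5 unhappy · (1,4)S 1/2 unhappy · (1,6)N 2/2 ok
Row 2: (2,1)N 3/5 unhappy · (2,2)S 1/6 unhappy · (2,3)N 2/7 unhappy · (2,4)S 2/4 unhappy · (2,6)N 2/2 ok
Row 3: (3,1)N 3/5 unhappy · (3,2)N 4/7 unhappy · (3,3)N 2/8 unhappy · (3,4)S 3/5 unhappy · (3,6)N 2/2 ok
Row 4: (4,0)N 1/1 ok · (4,2)S 1/4 unhappy · (4,3)S 3/5 unhappy · (4,4)S 2/3 ok · (4,6)N 1/1 ok
Unsatisfied: (0,0), (1,0), (1,2), (1,4), (2,1), (2,2), (2,3), (2,4), (3,1), (3,2), (3,3), (3,4), (4,2), (4,3) — 14 in total.

14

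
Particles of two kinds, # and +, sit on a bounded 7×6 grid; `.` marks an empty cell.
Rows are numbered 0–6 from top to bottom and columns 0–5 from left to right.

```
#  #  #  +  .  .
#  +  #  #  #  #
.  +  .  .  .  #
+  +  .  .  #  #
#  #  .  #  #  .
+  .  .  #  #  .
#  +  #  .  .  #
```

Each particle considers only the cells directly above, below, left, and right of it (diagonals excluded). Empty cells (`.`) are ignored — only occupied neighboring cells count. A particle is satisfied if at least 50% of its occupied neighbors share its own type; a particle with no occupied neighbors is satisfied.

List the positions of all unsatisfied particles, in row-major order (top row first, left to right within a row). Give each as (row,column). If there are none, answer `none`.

Row 0: (0,0)# 2/2 ok · (0,1)# 2/3 ok · (0,2)# 2/3 ok · (0,3)+ 0/2 unhappy
Row 1: (1,0)# 1/2 ok · (1,1)+ 1/4 unhappy · (1,2)# 2/3 ok · (1,3)# 2/3 ok · (1,4)# 2/2 ok · (1,5)# 2/2 ok
Row 2: (2,1)+ 2/2 ok · (2,5)# 2/2 ok
Row 3: (3,0)+ 1/2 ok · (3,1)+ 2/3 ok · (3,4)# 2/2 ok · (3,5)# 2/2 ok
Row 4: (4,0)# 1/3 unhappy · (4,1)# 1/2 ok · (4,3)# 2/2 ok · (4,4)# 3/3 ok
Row 5: (5,0)+ 0/2 unhappy · (5,3)# 2/2 ok · (5,4)# 2/2 ok
Row 6: (6,0)# 0/2 unhappy · (6,1)+ 0/2 unhappy · (6,2)# 0/1 unhappy · (6,5)# 0/0 ok

(0,3), (1,1), (4,0), (5,0), (6,0), (6,1), (6,2)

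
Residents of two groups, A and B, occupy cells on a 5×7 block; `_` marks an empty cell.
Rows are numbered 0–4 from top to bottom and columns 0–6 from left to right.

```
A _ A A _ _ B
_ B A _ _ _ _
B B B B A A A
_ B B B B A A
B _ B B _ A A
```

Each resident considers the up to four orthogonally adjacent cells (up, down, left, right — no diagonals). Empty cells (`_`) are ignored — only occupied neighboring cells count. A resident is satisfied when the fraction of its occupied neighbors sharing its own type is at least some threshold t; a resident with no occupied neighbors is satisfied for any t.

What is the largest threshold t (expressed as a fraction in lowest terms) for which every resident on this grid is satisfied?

Row 0: (0,0)A — no occupied neighbors · (0,2)A 2/2 · (0,3)A 1/1 · (0,6)B — no occupied neighbors
Row 1: (1,1)B 1/2 · (1,2)A 1/3
Row 2: (2,0)B 1/1 · (2,1)B 4/4 · (2,2)B 3/4 · (2,3)B 2/3 · (2,4)A 1/3 · (2,5)A 3/3 · (2,6)A 2/2
Row 3: (3,1)B 2/2 · (3,2)B 4/4 · (3,3)B 4/4 · (3,4)B 1/3 · (3,5)A 3/4 · (3,6)A 3/3
Row 4: (4,0)B — no occupied neighbors · (4,2)B 2/2 · (4,3)B 2/2 · (4,5)A 2/2 · (4,6)A 2/2
The smallest same-type fraction is 1/3 at (1,2), which reduces to 1/3. Any threshold above that leaves this resident unsatisfied.

1/3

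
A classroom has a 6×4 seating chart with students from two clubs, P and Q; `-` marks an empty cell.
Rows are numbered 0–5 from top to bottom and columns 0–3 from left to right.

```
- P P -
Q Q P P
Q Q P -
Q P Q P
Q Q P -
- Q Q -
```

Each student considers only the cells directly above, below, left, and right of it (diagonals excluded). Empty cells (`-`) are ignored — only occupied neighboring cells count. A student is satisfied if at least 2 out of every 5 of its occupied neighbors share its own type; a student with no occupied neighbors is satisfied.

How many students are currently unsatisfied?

(0,1)P 1/2 satisfied
(0,2)P 2/2 satisfied
(1,0)Q 2/2 satisfied
(1,1)Q 2/4 satisfied
(1,2)P 3/4 satisfied
(1,3)P 1/1 satisfied
(2,0)Q 3/3 satisfied
(2,1)Q 2/4 satisfied
(2,2)P 1/3 not
(3,0)Q 2/3 satisfied
(3,1)P 0/4 not
(3,2)Q 0/4 not
(3,3)P 0/1 not
(4,0)Q 2/2 satisfied
(4,1)Q 2/4 satisfied
(4,2)P 0/3 not
(5,1)Q 2/2 satisfied
(5,2)Q 1/2 satisfied
Unsatisfied: (2,2), (3,1), (3,2), (3,3), (4,2) — 5 in total.

5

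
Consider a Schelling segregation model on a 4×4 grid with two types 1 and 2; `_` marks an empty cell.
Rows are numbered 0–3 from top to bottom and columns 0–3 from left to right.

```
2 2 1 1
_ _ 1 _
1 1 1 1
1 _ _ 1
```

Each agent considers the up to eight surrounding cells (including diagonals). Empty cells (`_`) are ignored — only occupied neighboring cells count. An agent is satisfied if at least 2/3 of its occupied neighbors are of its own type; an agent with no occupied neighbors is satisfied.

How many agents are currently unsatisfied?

Row 0: (0,0)2 1/1 ok · (0,1)2 1/3 unhappy · (0,2)1 2/3 ok · (0,3)1 2/2 ok
Row 1: (1,2)1 5/6 ok
Row 2: (2,0)1 2/2 ok · (2,1)1 4/4 ok · (2,2)1 4/4 ok · (2,3)1 3/3 ok
Row 3: (3,0)1 2/2 ok · (3,3)1 2/2 ok
Unsatisfied: (0,1) — 1 in total.

1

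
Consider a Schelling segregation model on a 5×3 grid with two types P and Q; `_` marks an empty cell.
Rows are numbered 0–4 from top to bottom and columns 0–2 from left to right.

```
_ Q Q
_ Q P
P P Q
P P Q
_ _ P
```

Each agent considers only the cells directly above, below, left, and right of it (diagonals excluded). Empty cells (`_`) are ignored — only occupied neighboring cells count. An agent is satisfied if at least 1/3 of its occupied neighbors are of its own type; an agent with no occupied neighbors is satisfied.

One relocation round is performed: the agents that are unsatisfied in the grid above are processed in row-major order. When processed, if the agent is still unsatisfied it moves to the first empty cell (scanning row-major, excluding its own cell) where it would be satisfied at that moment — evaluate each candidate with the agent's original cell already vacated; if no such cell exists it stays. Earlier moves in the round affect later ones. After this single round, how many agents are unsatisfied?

Initially unsatisfied (in order): (1,2), (4,2).
  (1,2) → (1,0).
  (4,2) → (0,0).
Resulting grid:
P Q Q
P Q _
P P Q
P P Q
_ _ _
All satisfied now.

0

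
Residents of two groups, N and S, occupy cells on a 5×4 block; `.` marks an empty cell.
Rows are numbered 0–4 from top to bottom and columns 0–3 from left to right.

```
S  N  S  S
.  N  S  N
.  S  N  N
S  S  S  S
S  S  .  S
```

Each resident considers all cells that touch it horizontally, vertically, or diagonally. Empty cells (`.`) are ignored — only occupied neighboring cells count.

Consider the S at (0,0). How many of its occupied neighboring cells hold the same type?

0

Occupied neighbors of (0,0): (0,1)=N, (1,1)=N.
Same type (S): 0 of 2.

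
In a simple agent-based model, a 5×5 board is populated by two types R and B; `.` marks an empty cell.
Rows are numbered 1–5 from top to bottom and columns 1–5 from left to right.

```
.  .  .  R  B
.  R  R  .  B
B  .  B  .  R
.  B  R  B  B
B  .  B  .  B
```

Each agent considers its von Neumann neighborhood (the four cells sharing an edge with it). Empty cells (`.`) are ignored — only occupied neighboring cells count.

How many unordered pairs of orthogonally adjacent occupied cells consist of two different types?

Scan each occupied cell's neighbors to the right and below so each pair is counted once.
Row 1: R(1,4)–B(1,5)≠ B(1,5)–B(2,5)=  → 1/2 unlike.
Row 2: R(2,2)–R(2,3)= R(2,3)–B(3,3)≠ B(2,5)–R(3,5)≠  → 2/3 unlike.
Row 3: B(3,3)–R(4,3)≠ R(3,5)–B(4,5)≠  → 2/2 unlike.
Row 4: B(4,2)–R(4,3)≠ R(4,3)–B(4,4)≠ R(4,3)–B(5,3)≠ B(4,4)–B(4,5)= B(4,5)–B(5,5)=  → 3/5 unlike.
Total adjacent occupied pairs: 12; unlike-type pairs: 8.

8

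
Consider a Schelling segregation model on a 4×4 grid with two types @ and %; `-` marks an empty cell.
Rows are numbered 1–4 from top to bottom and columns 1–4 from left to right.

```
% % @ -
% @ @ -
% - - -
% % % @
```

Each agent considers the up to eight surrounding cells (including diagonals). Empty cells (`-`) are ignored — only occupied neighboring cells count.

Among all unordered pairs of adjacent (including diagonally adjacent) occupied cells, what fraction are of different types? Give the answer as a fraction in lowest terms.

Scan each occupied cell's neighbors to the right and below (and the two forward diagonals) so each pair is counted once.
Row 1: %(1,1)–%(1,2)= %(1,1)–%(2,1)= %(1,1)–@(2,2)≠ %(1,2)–@(1,3)≠ %(1,2)–@(2,2)≠ %(1,2)–@(2,3)≠ %(1,2)–%(2,1)= @(1,3)–@(2,3)= @(1,3)–@(2,2)=  → 4/9 unlike.
Row 2: %(2,1)–@(2,2)≠ %(2,1)–%(3,1)= @(2,2)–@(2,3)= @(2,2)–%(3,1)≠  → 2/4 unlike.
Row 3: %(3,1)–%(4,1)= %(3,1)–%(4,2)=  → 0/2 unlike.
Row 4: %(4,1)–%(4,2)= %(4,2)–%(4,3)= %(4,3)–@(4,4)≠  → 1/3 unlike.
Total adjacent occupied pairs: 18; unlike-type pairs: 7.
7/18 is already in lowest terms.

7/18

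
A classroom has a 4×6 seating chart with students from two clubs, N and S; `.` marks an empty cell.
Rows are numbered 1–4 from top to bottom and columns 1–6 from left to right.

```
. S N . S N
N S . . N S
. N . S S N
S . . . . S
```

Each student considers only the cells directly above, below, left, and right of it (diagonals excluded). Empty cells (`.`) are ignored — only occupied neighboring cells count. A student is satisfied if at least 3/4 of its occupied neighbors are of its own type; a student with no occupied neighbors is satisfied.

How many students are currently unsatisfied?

12

Row 1: (1,2)S 1/2 unhappy · (1,3)N 0/1 unhappy · (1,5)S 0/2 unhappy · (1,6)N 0/2 unhappy
Row 2: (2,1)N 0/1 unhappy · (2,2)S 1/3 unhappy · (2,5)N 0/3 unhappy · (2,6)S 0/3 unhappy
Row 3: (3,2)N 0/1 unhappy · (3,4)S 1/1 ok · (3,5)S 1/3 unhappy · (3,6)N 0/3 unhappy
Row 4: (4,1)S 0/0 ok · (4,6)S 0/1 unhappy
Unsatisfied: (1,2), (1,3), (1,5), (1,6), (2,1), (2,2), (2,5), (2,6), (3,2), (3,5), (3,6), (4,6) — 12 in total.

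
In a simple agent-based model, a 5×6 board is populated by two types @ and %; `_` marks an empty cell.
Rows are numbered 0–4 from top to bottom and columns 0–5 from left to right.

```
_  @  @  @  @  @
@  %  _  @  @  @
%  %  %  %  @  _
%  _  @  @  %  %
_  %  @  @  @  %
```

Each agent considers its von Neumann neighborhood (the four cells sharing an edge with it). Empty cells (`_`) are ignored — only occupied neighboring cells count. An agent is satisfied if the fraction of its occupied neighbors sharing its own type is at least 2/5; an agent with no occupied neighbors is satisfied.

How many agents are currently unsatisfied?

7

(0,1)@ 1/2 ok
(0,2)@ 2/2 ok
(0,3)@ 3/3 ok
(0,4)@ 3/3 ok
(0,5)@ 2/2 ok
(1,0)@ 0/2 unhappy
(1,1)% 1/3 unhappy
(1,3)@ 2/3 ok
(1,4)@ 4/4 ok
(1,5)@ 2/2 ok
(2,0)% 2/3 ok
(2,1)% 3/3 ok
(2,2)% 2/3 ok
(2,3)% 1/4 unhappy
(2,4)@ 1/3 unhappy
(3,0)% 1/1 ok
(3,2)@ 2/3 ok
(3,3)@ 2/4 ok
(3,4)% 1/4 unhappy
(3,5)% 2/2 ok
(4,1)% 0/1 unhappy
(4,2)@ 2/3 ok
(4,3)@ 3/3 ok
(4,4)@ 1/3 unhappy
(4,5)% 1/2 ok
Unsatisfied: (1,0), (1,1), (2,3), (2,4), (3,4), (4,1), (4,4) — 7 in total.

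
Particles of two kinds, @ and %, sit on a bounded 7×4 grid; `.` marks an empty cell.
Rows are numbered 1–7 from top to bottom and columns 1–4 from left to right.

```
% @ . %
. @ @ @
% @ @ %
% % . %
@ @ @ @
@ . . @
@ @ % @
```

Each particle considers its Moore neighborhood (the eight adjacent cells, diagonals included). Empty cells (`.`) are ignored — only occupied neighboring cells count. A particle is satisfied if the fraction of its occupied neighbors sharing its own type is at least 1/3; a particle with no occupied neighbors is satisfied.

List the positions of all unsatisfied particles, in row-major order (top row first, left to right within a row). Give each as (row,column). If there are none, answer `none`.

(1,1), (1,4), (3,4), (4,2), (4,4), (7,3)

(1,1)% 0/2 ✗
(1,2)@ 2/3 ✓
(1,4)% 0/2 ✗
(2,2)@ 4/6 ✓
(2,3)@ 5/7 ✓
(2,4)@ 2/4 ✓
(3,1)% 2/4 ✓
(3,2)@ 3/6 ✓
(3,3)@ 4/7 ✓
(3,4)% 1/4 ✗
(4,1)% 2/5 ✓
(4,2)% 2/7 ✗
(4,4)% 1/4 ✗
(5,1)@ 2/4 ✓
(5,2)@ 3/5 ✓
(5,3)@ 3/5 ✓
(5,4)@ 2/3 ✓
(6,1)@ 4/4 ✓
(6,4)@ 3/4 ✓
(7,1)@ 2/2 ✓
(7,2)@ 2/3 ✓
(7,3)% 0/3 ✗
(7,4)@ 1/2 ✓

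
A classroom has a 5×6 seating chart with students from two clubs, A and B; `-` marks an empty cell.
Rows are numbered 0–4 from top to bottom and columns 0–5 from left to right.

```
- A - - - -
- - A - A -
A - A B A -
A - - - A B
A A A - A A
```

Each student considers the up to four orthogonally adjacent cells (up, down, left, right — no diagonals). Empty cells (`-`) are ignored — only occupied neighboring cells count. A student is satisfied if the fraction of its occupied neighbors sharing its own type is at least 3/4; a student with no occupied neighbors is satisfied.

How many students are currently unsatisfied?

(0,1)A 0/0 ok
(1,2)A 1/1 ok
(1,4)A 1/1 ok
(2,0)A 1/1 ok
(2,2)A 1/2 unhappy
(2,3)B 0/2 unhappy
(2,4)A 2/3 unhappy
(3,0)A 2/2 ok
(3,4)A 2/3 unhappy
(3,5)B 0/2 unhappy
(4,0)A 2/2 ok
(4,1)A 2/2 ok
(4,2)A 1/1 ok
(4,4)A 2/2 ok
(4,5)A 1/2 unhappy
Unsatisfied: (2,2), (2,3), (2,4), (3,4), (3,5), (4,5) — 6 in total.

6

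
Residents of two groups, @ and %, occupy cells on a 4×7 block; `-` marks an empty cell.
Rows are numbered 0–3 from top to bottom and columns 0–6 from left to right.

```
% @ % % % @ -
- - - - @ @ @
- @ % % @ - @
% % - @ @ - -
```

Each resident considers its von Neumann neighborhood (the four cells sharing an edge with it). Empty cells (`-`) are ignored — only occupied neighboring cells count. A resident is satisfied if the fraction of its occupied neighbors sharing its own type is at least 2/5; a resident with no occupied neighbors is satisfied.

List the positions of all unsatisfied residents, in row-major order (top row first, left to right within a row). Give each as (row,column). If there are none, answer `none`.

(0,0), (0,1), (0,4), (2,1), (2,3)

Row 0: (0,0)% 0/1 unhappy · (0,1)@ 0/2 unhappy · (0,2)% 1/2 ok · (0,3)% 2/2 ok · (0,4)% 1/3 unhappy · (0,5)@ 1/2 ok
Row 1: (1,4)@ 2/3 ok · (1,5)@ 3/3 ok · (1,6)@ 2/2 ok
Row 2: (2,1)@ 0/2 unhappy · (2,2)% 1/2 ok · (2,3)% 1/3 unhappy · (2,4)@ 2/3 ok · (2,6)@ 1/1 ok
Row 3: (3,0)% 1/1 ok · (3,1)% 1/2 ok · (3,3)@ 1/2 ok · (3,4)@ 2/2 ok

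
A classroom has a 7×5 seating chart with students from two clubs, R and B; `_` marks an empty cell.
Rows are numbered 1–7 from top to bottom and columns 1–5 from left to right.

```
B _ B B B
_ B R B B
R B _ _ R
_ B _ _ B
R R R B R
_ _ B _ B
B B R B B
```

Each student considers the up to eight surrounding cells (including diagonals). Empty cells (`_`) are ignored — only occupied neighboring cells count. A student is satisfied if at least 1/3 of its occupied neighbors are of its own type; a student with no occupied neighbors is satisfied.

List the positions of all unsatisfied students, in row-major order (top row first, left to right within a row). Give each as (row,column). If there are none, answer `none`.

(2,3), (3,1), (3,5), (4,2), (5,3), (5,5), (7,3)

(1,1)B 1/1 ✓
(1,3)B 3/4 ✓
(1,4)B 4/5 ✓
(1,5)B 3/3 ✓
(2,2)B 3/5 ✓
(2,3)R 0/5 ✗
(2,4)B 4/6 ✓
(2,5)B 3/4 ✓
(3,1)R 0/3 ✗
(3,2)B 2/4 ✓
(3,5)R 0/3 ✗
(4,2)B 1/5 ✗
(4,5)B 1/3 ✓
(5,1)R 1/2 ✓
(5,2)R 2/4 ✓
(5,3)R 1/4 ✗
(5,4)B 3/5 ✓
(5,5)R 0/3 ✗
(6,3)B 3/6 ✓
(6,5)B 3/4 ✓
(7,1)B 1/1 ✓
(7,2)B 2/3 ✓
(7,3)R 0/3 ✗
(7,4)B 3/4 ✓
(7,5)B 2/2 ✓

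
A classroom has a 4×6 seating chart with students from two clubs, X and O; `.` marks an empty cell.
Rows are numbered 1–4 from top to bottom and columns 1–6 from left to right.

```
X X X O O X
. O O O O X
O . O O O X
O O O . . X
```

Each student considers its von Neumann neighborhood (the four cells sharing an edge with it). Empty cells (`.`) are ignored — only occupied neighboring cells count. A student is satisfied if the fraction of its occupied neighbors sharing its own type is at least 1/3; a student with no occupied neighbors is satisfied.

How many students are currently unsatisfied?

(1,1)X 1/1 satisfied
(1,2)X 2/3 satisfied
(1,3)X 1/3 satisfied
(1,4)O 2/3 satisfied
(1,5)O 2/3 satisfied
(1,6)X 1/2 satisfied
(2,2)O 1/2 satisfied
(2,3)O 3/4 satisfied
(2,4)O 4/4 satisfied
(2,5)O 3/4 satisfied
(2,6)X 2/3 satisfied
(3,1)O 1/1 satisfied
(3,3)O 3/3 satisfied
(3,4)O 3/3 satisfied
(3,5)O 2/3 satisfied
(3,6)X 2/3 satisfied
(4,1)O 2/2 satisfied
(4,2)O 2/2 satisfied
(4,3)O 2/2 satisfied
(4,6)X 1/1 satisfied
Every one meets the threshold.

0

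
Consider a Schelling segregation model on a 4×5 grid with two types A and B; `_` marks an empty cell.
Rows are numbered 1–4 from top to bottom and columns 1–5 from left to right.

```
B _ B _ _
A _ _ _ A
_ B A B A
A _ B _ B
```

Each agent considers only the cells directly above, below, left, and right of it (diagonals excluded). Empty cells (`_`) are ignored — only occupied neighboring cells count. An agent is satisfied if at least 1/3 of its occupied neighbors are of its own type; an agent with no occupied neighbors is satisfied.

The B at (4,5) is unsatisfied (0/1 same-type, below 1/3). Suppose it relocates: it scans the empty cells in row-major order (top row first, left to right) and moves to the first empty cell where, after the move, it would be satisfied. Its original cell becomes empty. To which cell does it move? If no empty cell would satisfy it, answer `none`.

Vacating (4,5). Empty cells in order:
  (1,2): 2/2 same-type → satisfied — stop here.

(1,2)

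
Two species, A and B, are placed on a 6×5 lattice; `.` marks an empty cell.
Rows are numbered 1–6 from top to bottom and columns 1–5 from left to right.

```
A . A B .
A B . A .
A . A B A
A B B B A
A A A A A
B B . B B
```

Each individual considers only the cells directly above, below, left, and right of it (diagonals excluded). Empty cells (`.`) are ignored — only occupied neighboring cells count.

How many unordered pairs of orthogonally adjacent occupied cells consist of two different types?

Scan each occupied cell's neighbors to the right and below so each pair is counted once.
From row 1: 2 unlike of 3 pairs (running 2/3).
From row 2: 2 unlike of 3 pairs (running 4/6).
From row 3: 3 unlike of 6 pairs (running 7/12).
From row 4: 5 unlike of 9 pairs (running 12/21).
From row 5: 4 unlike of 8 pairs (running 16/29).
From row 6: 0 unlike of 2 pairs (running 16/31).
Total adjacent occupied pairs: 31; unlike-type pairs: 16.

16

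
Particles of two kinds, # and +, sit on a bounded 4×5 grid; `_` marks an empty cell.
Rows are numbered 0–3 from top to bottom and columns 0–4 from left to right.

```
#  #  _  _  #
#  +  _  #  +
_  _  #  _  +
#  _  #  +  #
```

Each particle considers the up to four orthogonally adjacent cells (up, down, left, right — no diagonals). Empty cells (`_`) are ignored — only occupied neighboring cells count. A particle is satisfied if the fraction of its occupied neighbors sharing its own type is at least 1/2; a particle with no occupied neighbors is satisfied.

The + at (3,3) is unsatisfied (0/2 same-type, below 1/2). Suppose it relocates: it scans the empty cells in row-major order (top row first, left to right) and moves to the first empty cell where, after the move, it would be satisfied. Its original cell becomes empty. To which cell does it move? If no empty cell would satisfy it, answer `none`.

(2,1)

Vacating (3,3). Empty cells in order:
  (0,2): 0/1 same-type → still unsatisfied.
  (0,3): 0/2 same-type → still unsatisfied.
  (1,2): 1/3 same-type → still unsatisfied.
  (2,0): 0/2 same-type → still unsatisfied.
  (2,1): 1/2 same-type → satisfied — stop here.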